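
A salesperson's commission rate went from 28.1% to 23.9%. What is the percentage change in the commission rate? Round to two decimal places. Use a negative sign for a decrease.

-14.95%

The change is 23.9 − 28.1 = -4.2 percentage points.
Relative to the original 28.1%, that is -4.2 ÷ 28.1 ≈ -14.95%.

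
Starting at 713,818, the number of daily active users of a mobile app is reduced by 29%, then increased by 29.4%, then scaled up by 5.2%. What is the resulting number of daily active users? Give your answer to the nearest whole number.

689,915

Each change multiplies by a factor: 0.71 × 1.294 × 1.052 = 0.96651448.
713,818 × 0.96651448 = 689915.43308464 ≈ 689,915.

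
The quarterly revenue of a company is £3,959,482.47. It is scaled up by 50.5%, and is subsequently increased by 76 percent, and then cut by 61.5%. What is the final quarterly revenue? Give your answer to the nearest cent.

£4,037,832.71

Each change multiplies by a factor: 1.505 × 1.76 × 0.385 = 1.019788.
£3,959,482.47 × 1.019788 = £4037832.70911636 ≈ £4,037,832.71.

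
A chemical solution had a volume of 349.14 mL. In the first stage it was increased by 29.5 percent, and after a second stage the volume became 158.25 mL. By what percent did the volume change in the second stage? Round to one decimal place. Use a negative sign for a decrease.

-65.0%

After the first stage: 349.14 × 1.295 = 452.1363.
Second-stage multiplier: 158.25 ÷ 452.1363 ≈ 0.35001.
That is a change of -65.0%.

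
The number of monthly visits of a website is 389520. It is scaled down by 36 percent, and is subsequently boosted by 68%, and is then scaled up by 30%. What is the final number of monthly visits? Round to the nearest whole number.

544455

Each change multiplies by a factor: 0.64 × 1.68 × 1.3 = 1.39776.
389520 × 1.39776 = 544455.4752 ≈ 544455.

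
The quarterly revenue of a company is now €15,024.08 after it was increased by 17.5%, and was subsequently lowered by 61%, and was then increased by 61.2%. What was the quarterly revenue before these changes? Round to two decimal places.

€20,338.57

Undoing the 61.2% increase: €15,024.08 ÷ 1.612 ≈ €9320.148883.
Undoing the 61% decrease: €9320.148883 ÷ 0.39 ≈ €23897.817649.
Undoing the 17.5% increase: €23897.817649 ÷ 1.175 ≈ €20,338.57.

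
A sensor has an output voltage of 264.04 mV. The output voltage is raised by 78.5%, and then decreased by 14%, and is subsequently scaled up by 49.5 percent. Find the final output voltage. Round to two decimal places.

After the 78.5% increase: 264.04 × 1.785 = 471.3114.
After the 14% decrease: 471.3114 × 0.86 = 405.327804.
49.5% increase: 405.327804 × 1.495 = 605.96506698 ≈ 605.97.

605.97 mV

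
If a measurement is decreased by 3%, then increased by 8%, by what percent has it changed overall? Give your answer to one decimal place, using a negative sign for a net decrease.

The combined multiplier is 0.97 × 1.08 = 1.0476.
That corresponds to an increase of 4.8%.

4.8%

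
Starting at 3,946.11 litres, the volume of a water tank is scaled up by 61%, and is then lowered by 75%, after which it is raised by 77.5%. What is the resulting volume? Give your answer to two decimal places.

2,819.25 litres

After the 61% increase: 3,946.11 × 1.61 = 6353.2371.
Apply the 75% decrease: 6353.2371 × 0.25 = 1588.309275.
After the 77.5% increase: 1588.309275 × 1.775 = 2819.248963125 ≈ 2,819.25.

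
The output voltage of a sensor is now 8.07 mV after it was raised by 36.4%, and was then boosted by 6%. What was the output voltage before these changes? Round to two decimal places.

Undoing the 6% increase: 8.07 ÷ 1.06 ≈ 7.613208.
Undoing the 36.4% increase: 7.613208 ÷ 1.364 ≈ 5.58 mV.

5.58 mV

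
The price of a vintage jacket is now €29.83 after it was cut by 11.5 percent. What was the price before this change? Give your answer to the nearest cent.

The overall multiplier applied was 0.885.
So the original price was €29.83 ÷ 0.885 ≈ €33.71.

€33.71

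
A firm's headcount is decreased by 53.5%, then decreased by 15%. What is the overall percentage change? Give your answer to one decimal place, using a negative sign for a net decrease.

-60.5%

A 53.5% decrease multiplies by 0.465.
Then a 15% decrease: 0.465 × 0.85 = 0.39525.
Overall factor 0.39525, i.e. -60.5%.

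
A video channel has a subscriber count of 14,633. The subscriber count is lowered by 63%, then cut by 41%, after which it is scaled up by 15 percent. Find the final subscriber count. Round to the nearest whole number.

3,674

After the 63% decrease: 14,633 × 0.37 = 5414.21.
41% decrease: 5414.21 × 0.59 = 3194.3839.
After the 15% increase: 3194.3839 × 1.15 = 3673.541485 ≈ 3,674.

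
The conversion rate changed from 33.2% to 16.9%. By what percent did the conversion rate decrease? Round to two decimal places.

The change is 16.9 − 33.2 = -16.3 percentage points.
Relative to the original 33.2%, that is -16.3 ÷ 33.2 ≈ -49.10%.
So the conversion rate fell by 49.10%.

49.10%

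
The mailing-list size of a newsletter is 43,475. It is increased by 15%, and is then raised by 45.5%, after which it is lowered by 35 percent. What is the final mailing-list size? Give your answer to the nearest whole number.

Each change multiplies by a factor: 1.15 × 1.455 × 0.65 = 1.0876125.
43,475 × 1.0876125 = 47283.9534375 ≈ 47,284.

47,284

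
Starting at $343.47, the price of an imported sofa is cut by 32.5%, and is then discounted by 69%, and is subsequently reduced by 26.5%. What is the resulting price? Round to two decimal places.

$52.83

32.5% decrease: $343.47 × 0.675 = $231.84225.
69% decrease: $231.84225 × 0.31 = $71.8710975.
26.5% decrease: $71.8710975 × 0.735 = $52.8252566625 ≈ $52.83.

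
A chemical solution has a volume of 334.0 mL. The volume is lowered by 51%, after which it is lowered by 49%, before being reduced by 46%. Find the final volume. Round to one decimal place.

45.1 mL

51% decrease: 334.0 × 0.49 = 163.66.
Apply the 49% decrease: 163.66 × 0.51 = 83.4666.
Apply the 46% decrease: 83.4666 × 0.54 = 45.071964 ≈ 45.1.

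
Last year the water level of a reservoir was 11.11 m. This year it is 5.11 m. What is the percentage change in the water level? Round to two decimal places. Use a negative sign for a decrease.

-54.01%

Change: 5.11 − 11.11 = -6.00.
Relative to the original: -6.00 ÷ 11.11 ≈ -54.01%.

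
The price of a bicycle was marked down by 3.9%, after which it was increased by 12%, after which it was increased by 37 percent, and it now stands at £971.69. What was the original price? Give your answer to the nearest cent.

Undoing the 37% increase: £971.69 ÷ 1.37 ≈ £709.262774.
Undoing the 12% increase: £709.262774 ÷ 1.12 ≈ £633.270334.
Undoing the 3.9% decrease: £633.270334 ÷ 0.961 ≈ £658.97.

£658.97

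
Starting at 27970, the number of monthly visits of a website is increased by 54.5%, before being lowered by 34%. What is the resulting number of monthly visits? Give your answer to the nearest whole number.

28521

Each change multiplies by a factor: 1.545 × 0.66 = 1.0197.
27970 × 1.0197 = 28521.009 ≈ 28521.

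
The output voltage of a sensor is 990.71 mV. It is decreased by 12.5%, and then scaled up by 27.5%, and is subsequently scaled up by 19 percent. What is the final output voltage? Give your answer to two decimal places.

After the 12.5% decrease: 990.71 × 0.875 = 866.87125.
After the 27.5% increase: 866.87125 × 1.275 = 1105.26084375.
Apply the 19% increase: 1105.26084375 × 1.19 = 1315.2604040625 ≈ 1315.26.

1315.26 mV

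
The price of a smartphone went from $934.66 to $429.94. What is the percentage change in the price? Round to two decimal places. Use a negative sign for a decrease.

-54.00%

Change: $429.94 − $934.66 = -$504.72.
Relative to the original: -$504.72 ÷ $934.66 ≈ -54.00%.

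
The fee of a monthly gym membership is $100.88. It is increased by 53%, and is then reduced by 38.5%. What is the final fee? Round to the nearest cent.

$94.92

Each change multiplies by a factor: 1.53 × 0.615 = 0.94095.
$100.88 × 0.94095 = $94.923036 ≈ $94.92.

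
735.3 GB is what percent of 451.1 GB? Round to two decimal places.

163.00%

735.3 GB ÷ 451.1 GB ≈ 163.00%.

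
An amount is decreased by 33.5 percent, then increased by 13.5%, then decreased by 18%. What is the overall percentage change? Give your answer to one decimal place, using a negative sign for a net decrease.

-38.1%

A 33.5% decrease multiplies by 0.665.
Then a 13.5% increase: 0.665 × 1.135 = 0.754775.
Then an 18% decrease: 0.754775 × 0.82 = 0.6189155.
Overall factor 0.6189155, i.e. -38.1%.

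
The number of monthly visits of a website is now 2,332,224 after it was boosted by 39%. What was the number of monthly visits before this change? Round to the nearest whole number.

1,677,859

The overall multiplier applied was 1.39.
So the original number of monthly visits was 2,332,224 ÷ 1.39 ≈ 1,677,859.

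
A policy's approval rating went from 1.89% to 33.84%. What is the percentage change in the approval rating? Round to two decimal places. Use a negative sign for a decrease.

1690.48%

The change is 33.84 − 1.89 = 31.95 percentage points.
Relative to the original 1.89%, that is 31.95 ÷ 1.89 ≈ 1690.48%.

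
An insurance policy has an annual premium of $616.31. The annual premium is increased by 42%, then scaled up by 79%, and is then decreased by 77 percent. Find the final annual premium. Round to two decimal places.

Each change multiplies by a factor: 1.42 × 1.79 × 0.23 = 0.584614.
$616.31 × 0.584614 = $360.30345434 ≈ $360.30.

$360.30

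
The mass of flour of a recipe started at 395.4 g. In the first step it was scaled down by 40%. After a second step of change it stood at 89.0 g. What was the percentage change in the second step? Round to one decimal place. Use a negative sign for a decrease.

After the first step: 395.4 × 0.6 = 237.24.
Second-step multiplier: 89.0 ÷ 237.24 ≈ 0.37515.
That is a change of -62.5%.

-62.5%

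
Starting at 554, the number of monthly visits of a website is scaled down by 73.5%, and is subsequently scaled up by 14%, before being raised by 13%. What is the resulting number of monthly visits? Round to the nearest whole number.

189

After the 73.5% decrease: 554 × 0.265 = 146.81.
14% increase: 146.81 × 1.14 = 167.3634.
Apply the 13% increase: 167.3634 × 1.13 = 189.120642 ≈ 189.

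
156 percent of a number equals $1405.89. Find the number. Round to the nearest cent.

$1405.89 ÷ 1.56 ≈ $901.21.

$901.21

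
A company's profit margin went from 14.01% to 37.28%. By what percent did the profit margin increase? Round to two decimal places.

166.10%

The change is 37.28 − 14.01 = 23.27 percentage points.
Relative to the original 14.01%, that is 23.27 ÷ 14.01 ≈ 166.10%.
So the profit margin rose by 166.10%.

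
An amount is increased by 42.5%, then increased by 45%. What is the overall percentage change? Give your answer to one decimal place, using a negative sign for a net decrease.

The combined multiplier is 1.425 × 1.45 = 2.06625.
That corresponds to an increase of 106.6%.

106.6%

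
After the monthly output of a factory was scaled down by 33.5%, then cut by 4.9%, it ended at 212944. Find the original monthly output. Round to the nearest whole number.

The overall multiplier applied was 0.665 × 0.951 = 0.632415.
So the original monthly output was 212944 ÷ 0.632415 ≈ 336716.

336716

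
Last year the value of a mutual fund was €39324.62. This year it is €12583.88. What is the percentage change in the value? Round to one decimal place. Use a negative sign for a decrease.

-68.0%

Change: €12583.88 − €39324.62 = -€26740.74.
Relative to the original: -€26740.74 ÷ €39324.62 ≈ -68.0%.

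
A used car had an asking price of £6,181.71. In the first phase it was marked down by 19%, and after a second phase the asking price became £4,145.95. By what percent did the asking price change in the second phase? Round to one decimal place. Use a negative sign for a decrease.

After the first phase: £6,181.71 × 0.81 = £5007.1851.
Second-phase multiplier: £4,145.95 ÷ £5007.1851 ≈ 0.828.
That is a change of -17.2%.

-17.2%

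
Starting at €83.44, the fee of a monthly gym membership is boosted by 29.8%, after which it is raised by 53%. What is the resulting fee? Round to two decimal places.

€165.71

After the 29.8% increase: €83.44 × 1.298 = €108.30512.
Apply the 53% increase: €108.30512 × 1.53 = €165.7068336 ≈ €165.71.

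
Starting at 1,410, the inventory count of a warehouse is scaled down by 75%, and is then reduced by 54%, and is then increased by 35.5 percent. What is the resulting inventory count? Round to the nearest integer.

Each change multiplies by a factor: 0.25 × 0.46 × 1.355 = 0.155825.
1,410 × 0.155825 = 219.71325 ≈ 220.

220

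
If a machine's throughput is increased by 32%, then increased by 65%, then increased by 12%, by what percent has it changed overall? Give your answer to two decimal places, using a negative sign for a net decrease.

143.94%

A 32% increase multiplies by 1.32.
Then a 65% increase: 1.32 × 1.65 = 2.178.
Then a 12% increase: 2.178 × 1.12 = 2.43936.
Overall factor 2.43936, i.e. 143.94%.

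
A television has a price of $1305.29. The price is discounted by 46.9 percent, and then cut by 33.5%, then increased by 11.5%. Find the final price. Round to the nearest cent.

After the 46.9% decrease: $1305.29 × 0.531 = $693.10899.
Apply the 33.5% decrease: $693.10899 × 0.665 = $460.91747835.
Apply the 11.5% increase: $460.91747835 × 1.115 = $513.92298836025 ≈ $513.92.

$513.92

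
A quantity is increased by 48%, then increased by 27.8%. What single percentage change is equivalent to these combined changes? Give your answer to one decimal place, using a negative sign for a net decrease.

A 48% increase multiplies by 1.48.
Then a 27.8% increase: 1.48 × 1.278 = 1.89144.
Overall factor 1.89144, i.e. 89.1%.

89.1%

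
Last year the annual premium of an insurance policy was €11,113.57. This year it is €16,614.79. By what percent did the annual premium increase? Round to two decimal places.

Change: €16,614.79 − €11,113.57 = €5,501.22.
Relative to the original: €5,501.22 ÷ €11,113.57 ≈ 49.50%.
So the annual premium increased by 49.50%.

49.50%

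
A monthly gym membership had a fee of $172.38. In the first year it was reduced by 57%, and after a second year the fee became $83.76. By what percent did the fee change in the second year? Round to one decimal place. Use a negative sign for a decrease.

After the first year: $172.38 × 0.43 = $74.1234.
Second-year multiplier: $83.76 ÷ $74.1234 ≈ 1.13001.
That is a change of 13.0%.

13.0%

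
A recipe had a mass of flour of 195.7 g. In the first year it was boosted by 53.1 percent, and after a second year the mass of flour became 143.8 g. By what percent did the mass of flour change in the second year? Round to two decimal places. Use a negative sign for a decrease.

-52.01%

After the first year: 195.7 × 1.531 = 299.6167.
Second-year multiplier: 143.8 ÷ 299.6167 ≈ 0.479947.
That is a change of -52.01%.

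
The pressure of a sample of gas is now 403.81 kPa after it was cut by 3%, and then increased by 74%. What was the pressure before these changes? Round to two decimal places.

The overall multiplier applied was 0.97 × 1.74 = 1.6878.
So the original pressure was 403.81 ÷ 1.6878 ≈ 239.25 kPa.

239.25 kPa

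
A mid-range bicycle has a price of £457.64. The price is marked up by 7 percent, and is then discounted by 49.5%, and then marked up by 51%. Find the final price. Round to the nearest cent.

Each change multiplies by a factor: 1.07 × 0.505 × 1.51 = 0.8159285.
£457.64 × 0.8159285 = £373.40151874 ≈ £373.40.

£373.40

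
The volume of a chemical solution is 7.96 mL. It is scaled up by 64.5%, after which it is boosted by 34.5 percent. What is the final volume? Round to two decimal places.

17.61 mL

After the 64.5% increase: 7.96 × 1.645 = 13.0942.
After the 34.5% increase: 13.0942 × 1.345 = 17.611699 ≈ 17.61.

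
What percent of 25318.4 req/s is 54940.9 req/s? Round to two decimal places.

54940.9 req/s ÷ 25318.4 req/s ≈ 217.00%.

217.00%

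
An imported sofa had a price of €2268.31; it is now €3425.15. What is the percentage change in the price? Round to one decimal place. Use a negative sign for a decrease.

51.0%

Change: €3425.15 − €2268.31 = €1156.84.
Relative to the original: €1156.84 ÷ €2268.31 ≈ 51.0%.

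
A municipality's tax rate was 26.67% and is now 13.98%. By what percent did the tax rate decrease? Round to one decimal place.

The change is 13.98 − 26.67 = -12.69 percentage points.
Relative to the original 26.67%, that is -12.69 ÷ 26.67 ≈ -47.6%.
So the tax rate fell by 47.6%.

47.6%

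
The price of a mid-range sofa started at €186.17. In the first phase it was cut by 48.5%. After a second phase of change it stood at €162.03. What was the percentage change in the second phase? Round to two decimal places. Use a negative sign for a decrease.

After the first phase: €186.17 × 0.515 = €95.87755.
Second-phase multiplier: €162.03 ÷ €95.87755 ≈ 1.689968.
That is a change of 69.00%.

69.00%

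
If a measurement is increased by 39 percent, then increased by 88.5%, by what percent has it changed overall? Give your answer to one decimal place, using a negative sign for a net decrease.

A 39% increase multiplies by 1.39.
Then an 88.5% increase: 1.39 × 1.885 = 2.62015.
Overall factor 2.62015, i.e. 162.0%.

162.0%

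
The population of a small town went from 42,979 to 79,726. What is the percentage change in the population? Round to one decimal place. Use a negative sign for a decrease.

85.5%

Change: 79,726 − 42,979 = 36,747.
Relative to the original: 36,747 ÷ 42,979 ≈ 85.5%.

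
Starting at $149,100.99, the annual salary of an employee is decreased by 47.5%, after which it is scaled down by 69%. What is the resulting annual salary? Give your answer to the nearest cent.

$24,266.19

Each change multiplies by a factor: 0.525 × 0.31 = 0.16275.
$149,100.99 × 0.16275 = $24266.1861225 ≈ $24,266.19.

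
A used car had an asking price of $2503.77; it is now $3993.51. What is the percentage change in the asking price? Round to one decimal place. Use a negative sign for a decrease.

Change: $3993.51 − $2503.77 = $1489.74.
Relative to the original: $1489.74 ÷ $2503.77 ≈ 59.5%.

59.5%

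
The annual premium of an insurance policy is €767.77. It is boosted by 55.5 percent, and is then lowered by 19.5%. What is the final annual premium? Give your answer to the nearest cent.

Apply the 55.5% increase: €767.77 × 1.555 = €1193.88235.
19.5% decrease: €1193.88235 × 0.805 = €961.07529175 ≈ €961.08.

€961.08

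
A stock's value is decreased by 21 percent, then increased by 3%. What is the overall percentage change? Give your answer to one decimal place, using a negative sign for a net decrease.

A 21% decrease multiplies by 0.79.
Then a 3% increase: 0.79 × 1.03 = 0.8137.
Overall factor 0.8137, i.e. -18.6%.

-18.6%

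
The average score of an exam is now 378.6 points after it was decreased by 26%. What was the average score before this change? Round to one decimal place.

511.6 points

The overall multiplier applied was 0.74.
So the original average score was 378.6 ÷ 0.74 ≈ 511.6 points.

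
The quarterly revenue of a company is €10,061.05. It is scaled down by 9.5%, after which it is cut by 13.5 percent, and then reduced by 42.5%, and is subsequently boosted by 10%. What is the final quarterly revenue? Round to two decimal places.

€4,981.60

After the 9.5% decrease: €10,061.05 × 0.905 = €9105.25025.
13.5% decrease: €9105.25025 × 0.865 = €7876.04146625.
Apply the 42.5% decrease: €7876.04146625 × 0.575 = €4528.72384309375.
After the 10% increase: €4528.72384309375 × 1.1 = €4981.596227403125 ≈ €4,981.60.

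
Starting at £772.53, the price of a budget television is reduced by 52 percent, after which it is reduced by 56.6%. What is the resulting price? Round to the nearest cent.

£160.93

Each change multiplies by a factor: 0.48 × 0.434 = 0.20832.
£772.53 × 0.20832 = £160.9334496 ≈ £160.93.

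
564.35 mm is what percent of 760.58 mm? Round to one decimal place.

564.35 mm ÷ 760.58 mm ≈ 74.2%.

74.2%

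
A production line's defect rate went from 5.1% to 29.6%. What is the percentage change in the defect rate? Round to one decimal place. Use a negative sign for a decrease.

480.4%

The change is 29.6 − 5.1 = 24.5 percentage points.
Relative to the original 5.1%, that is 24.5 ÷ 5.1 ≈ 480.4%.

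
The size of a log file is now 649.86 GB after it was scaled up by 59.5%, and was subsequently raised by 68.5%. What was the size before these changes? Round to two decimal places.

241.80 GB

The overall multiplier applied was 1.595 × 1.685 = 2.687575.
So the original size was 649.86 ÷ 2.687575 ≈ 241.80 GB.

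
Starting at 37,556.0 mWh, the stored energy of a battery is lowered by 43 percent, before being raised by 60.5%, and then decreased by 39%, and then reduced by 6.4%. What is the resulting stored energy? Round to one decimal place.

43% decrease: 37,556.0 × 0.57 = 21406.92.
60.5% increase: 21406.92 × 1.605 = 34358.1066.
Apply the 39% decrease: 34358.1066 × 0.61 = 20958.445026.
After the 6.4% decrease: 20958.445026 × 0.936 = 19617.104544336 ≈ 19,617.1.

19,617.1 mWh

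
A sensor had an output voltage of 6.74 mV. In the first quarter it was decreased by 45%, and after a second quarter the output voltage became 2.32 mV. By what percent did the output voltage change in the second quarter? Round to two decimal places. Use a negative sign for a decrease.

After the first quarter: 6.74 × 0.55 = 3.707.
Second-quarter multiplier: 2.32 ÷ 3.707 ≈ 0.625843.
That is a change of -37.42%.

-37.42%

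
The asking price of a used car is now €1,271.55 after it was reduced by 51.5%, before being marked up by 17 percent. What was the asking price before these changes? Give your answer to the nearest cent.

€2,240.81

Undoing the 17% increase: €1,271.55 ÷ 1.17 ≈ €1086.794872.
Undoing the 51.5% decrease: €1086.794872 ÷ 0.485 ≈ €2,240.81.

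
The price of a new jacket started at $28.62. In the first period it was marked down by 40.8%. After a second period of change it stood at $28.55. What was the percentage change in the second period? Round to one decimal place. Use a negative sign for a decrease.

After the first period: $28.62 × 0.592 = $16.94304.
Second-period multiplier: $28.55 ÷ $16.94304 ≈ 1.68506.
That is a change of 68.5%.

68.5%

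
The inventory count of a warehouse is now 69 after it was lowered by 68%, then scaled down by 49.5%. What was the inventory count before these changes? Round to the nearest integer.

427

Undoing the 49.5% decrease: 69 ÷ 0.505 ≈ 136.633663.
Undoing the 68% decrease: 136.633663 ÷ 0.32 ≈ 427.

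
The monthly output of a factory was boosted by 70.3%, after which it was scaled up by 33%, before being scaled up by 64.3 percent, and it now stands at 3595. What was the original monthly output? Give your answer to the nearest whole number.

966

Undoing the 64.3% increase: 3595 ÷ 1.643 ≈ 2188.070603.
Undoing the 33% increase: 2188.070603 ÷ 1.33 ≈ 1645.165867.
Undoing the 70.3% increase: 1645.165867 ÷ 1.703 ≈ 966.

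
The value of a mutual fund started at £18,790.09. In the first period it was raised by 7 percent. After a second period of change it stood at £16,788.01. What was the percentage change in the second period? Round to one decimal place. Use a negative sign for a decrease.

-16.5%

After the first period: £18,790.09 × 1.07 = £20105.3963.
Second-period multiplier: £16,788.01 ÷ £20105.3963 ≈ 0.835.
That is a change of -16.5%.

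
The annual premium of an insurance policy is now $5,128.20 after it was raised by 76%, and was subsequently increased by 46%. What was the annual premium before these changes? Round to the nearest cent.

$1,995.72

The overall multiplier applied was 1.76 × 1.46 = 2.5696.
So the original annual premium was $5,128.20 ÷ 2.5696 ≈ $1,995.72.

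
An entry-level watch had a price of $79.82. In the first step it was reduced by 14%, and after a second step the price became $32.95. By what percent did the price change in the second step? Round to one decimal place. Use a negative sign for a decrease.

After the first step: $79.82 × 0.86 = $68.6452.
Second-step multiplier: $32.95 ÷ $68.6452 ≈ 0.48.
That is a change of -52.0%.

-52.0%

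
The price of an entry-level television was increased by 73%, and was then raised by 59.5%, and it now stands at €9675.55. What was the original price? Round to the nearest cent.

€3506.46

The overall multiplier applied was 1.73 × 1.595 = 2.75935.
So the original price was €9675.55 ÷ 2.75935 ≈ €3506.46.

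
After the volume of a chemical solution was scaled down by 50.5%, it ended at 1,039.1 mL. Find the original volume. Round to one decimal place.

2,099.2 mL

The overall multiplier applied was 0.495.
So the original volume was 1,039.1 ÷ 0.495 ≈ 2,099.2 mL.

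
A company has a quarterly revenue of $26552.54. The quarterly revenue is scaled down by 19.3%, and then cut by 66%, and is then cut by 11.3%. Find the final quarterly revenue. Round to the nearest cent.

$6462.23

19.3% decrease: $26552.54 × 0.807 = $21427.89978.
After the 66% decrease: $21427.89978 × 0.34 = $7285.4859252.
11.3% decrease: $7285.4859252 × 0.887 = $6462.2260156524 ≈ $6462.23.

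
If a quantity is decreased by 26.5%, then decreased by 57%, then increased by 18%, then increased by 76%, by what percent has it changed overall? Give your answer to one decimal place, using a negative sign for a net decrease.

-34.4%

A 26.5% decrease multiplies by 0.735.
Then a 57% decrease: 0.735 × 0.43 = 0.31605.
Then an 18% increase: 0.31605 × 1.18 = 0.372939.
Then a 76% increase: 0.372939 × 1.76 = 0.65637264.
Overall factor 0.65637264, i.e. -34.4%.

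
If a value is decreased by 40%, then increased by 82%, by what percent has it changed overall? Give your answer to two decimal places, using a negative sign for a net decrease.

A 40% decrease multiplies by 0.6.
Then an 82% increase: 0.6 × 1.82 = 1.092.
Overall factor 1.092, i.e. 9.20%.

9.20%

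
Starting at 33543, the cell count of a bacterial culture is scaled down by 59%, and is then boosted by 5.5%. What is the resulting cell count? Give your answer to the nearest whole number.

14509

Each change multiplies by a factor: 0.41 × 1.055 = 0.43255.
33543 × 0.43255 = 14509.02465 ≈ 14509.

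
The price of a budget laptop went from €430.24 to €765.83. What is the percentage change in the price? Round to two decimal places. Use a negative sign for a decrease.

Change: €765.83 − €430.24 = €335.59.
Relative to the original: €335.59 ÷ €430.24 ≈ 78.00%.

78.00%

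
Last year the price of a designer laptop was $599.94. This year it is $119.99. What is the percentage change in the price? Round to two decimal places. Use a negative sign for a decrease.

-80.00%

Change: $119.99 − $599.94 = -$479.95.
Relative to the original: -$479.95 ÷ $599.94 ≈ -80.00%.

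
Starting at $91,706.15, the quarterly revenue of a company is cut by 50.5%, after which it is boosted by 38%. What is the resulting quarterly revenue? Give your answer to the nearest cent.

50.5% decrease: $91,706.15 × 0.495 = $45394.54425.
Apply the 38% increase: $45394.54425 × 1.38 = $62644.471065 ≈ $62,644.47.

$62,644.47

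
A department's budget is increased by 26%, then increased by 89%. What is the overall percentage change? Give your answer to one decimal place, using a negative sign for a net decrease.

138.1%

A 26% increase multiplies by 1.26.
Then an 89% increase: 1.26 × 1.89 = 2.3814.
Overall factor 2.3814, i.e. 138.1%.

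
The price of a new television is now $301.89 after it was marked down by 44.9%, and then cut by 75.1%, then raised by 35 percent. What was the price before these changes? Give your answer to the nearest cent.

Undoing the 35% increase: $301.89 ÷ 1.35 ≈ $223.622222.
Undoing the 75.1% decrease: $223.622222 ÷ 0.249 ≈ $898.081213.
Undoing the 44.9% decrease: $898.081213 ÷ 0.551 ≈ $1629.91.

$1629.91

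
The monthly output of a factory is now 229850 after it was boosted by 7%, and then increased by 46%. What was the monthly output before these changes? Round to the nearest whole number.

The overall multiplier applied was 1.07 × 1.46 = 1.5622.
So the original monthly output was 229850 ÷ 1.5622 ≈ 147132.

147132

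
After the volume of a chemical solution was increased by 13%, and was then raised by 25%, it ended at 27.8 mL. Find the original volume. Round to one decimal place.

19.7 mL

The overall multiplier applied was 1.13 × 1.25 = 1.4125.
So the original volume was 27.8 ÷ 1.4125 ≈ 19.7 mL.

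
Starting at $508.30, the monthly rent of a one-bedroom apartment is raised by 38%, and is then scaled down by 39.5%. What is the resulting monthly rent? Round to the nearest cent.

$424.38

Each change multiplies by a factor: 1.38 × 0.605 = 0.8349.
$508.30 × 0.8349 = $424.37967 ≈ $424.38.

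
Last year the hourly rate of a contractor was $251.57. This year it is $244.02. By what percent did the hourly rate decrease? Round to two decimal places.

Change: $244.02 − $251.57 = -$7.55.
Relative to the original: -$7.55 ÷ $251.57 ≈ -3.00%.
So the hourly rate decreased by 3.00%.

3.00%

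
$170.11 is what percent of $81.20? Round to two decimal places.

209.50%

$170.11 ÷ $81.20 ≈ 209.50%.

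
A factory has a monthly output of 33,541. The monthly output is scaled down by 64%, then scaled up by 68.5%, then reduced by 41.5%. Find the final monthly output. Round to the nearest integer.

After the 64% decrease: 33,541 × 0.36 = 12074.76.
After the 68.5% increase: 12074.76 × 1.685 = 20345.9706.
Apply the 41.5% decrease: 20345.9706 × 0.585 = 11902.392801 ≈ 11,902.

11,902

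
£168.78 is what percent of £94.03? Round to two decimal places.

£168.78 ÷ £94.03 ≈ 179.50%.

179.50%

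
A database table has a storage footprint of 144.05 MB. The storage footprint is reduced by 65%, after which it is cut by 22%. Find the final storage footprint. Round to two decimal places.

39.33 MB

Each change multiplies by a factor: 0.35 × 0.78 = 0.273.
144.05 × 0.273 = 39.32565 ≈ 39.33.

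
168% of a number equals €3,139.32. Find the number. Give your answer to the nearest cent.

€3,139.32 ÷ 1.68 ≈ €1,868.64.

€1,868.64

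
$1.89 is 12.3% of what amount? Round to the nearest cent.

$15.37

$1.89 ÷ 0.123 ≈ $15.37.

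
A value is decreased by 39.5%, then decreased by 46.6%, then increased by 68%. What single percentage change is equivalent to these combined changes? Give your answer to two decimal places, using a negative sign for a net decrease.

A 39.5% decrease multiplies by 0.605.
Then a 46.6% decrease: 0.605 × 0.534 = 0.32307.
Then a 68% increase: 0.32307 × 1.68 = 0.5427576.
Overall factor 0.5427576, i.e. -45.72%.

-45.72%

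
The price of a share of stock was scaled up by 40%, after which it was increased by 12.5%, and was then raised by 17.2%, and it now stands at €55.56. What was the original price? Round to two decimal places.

The overall multiplier applied was 1.4 × 1.125 × 1.172 = 1.8459.
So the original price was €55.56 ÷ 1.8459 ≈ €30.10.

€30.10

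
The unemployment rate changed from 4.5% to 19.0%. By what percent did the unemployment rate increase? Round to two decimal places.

322.22%

The change is 19.0 − 4.5 = 14.5 percentage points.
Relative to the original 4.5%, that is 14.5 ÷ 4.5 ≈ 322.22%.
So the unemployment rate rose by 322.22%.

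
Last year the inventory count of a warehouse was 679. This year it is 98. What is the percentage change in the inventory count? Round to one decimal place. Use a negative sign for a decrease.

-85.6%

Change: 98 − 679 = -581.
Relative to the original: -581 ÷ 679 ≈ -85.6%.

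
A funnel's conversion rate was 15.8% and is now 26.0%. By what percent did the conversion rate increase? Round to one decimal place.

The change is 26.0 − 15.8 = 10.2 percentage points.
Relative to the original 15.8%, that is 10.2 ÷ 15.8 ≈ 64.6%.
So the conversion rate rose by 64.6%.

64.6%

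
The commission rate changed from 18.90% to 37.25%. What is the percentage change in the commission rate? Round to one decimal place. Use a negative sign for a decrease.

97.1%

The change is 37.25 − 18.90 = 18.35 percentage points.
Relative to the original 18.90%, that is 18.35 ÷ 18.90 ≈ 97.1%.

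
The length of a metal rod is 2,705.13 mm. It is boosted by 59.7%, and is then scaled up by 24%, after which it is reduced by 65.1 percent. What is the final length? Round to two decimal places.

Each change multiplies by a factor: 1.597 × 1.24 × 0.349 = 0.69111772.
2,705.13 × 0.69111772 = 1869.5632779036 ≈ 1,869.56.

1,869.56 mm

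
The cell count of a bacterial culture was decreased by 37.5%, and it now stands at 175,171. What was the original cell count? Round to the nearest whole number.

280,274

The overall multiplier applied was 0.625.
So the original cell count was 175,171 ÷ 0.625 ≈ 280,274.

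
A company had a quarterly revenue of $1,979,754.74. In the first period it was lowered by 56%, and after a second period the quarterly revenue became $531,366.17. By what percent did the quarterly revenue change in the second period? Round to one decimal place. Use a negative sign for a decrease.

-39.0%

After the first period: $1,979,754.74 × 0.44 = $871092.0856.
Second-period multiplier: $531,366.17 ÷ $871092.0856 ≈ 0.61.
That is a change of -39.0%.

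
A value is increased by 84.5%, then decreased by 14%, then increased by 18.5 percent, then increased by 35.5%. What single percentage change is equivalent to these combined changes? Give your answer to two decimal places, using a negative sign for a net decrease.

An 84.5% increase multiplies by 1.845.
Then a 14% decrease: 1.845 × 0.86 = 1.5867.
Then an 18.5% increase: 1.5867 × 1.185 = 1.8802395.
Then a 35.5% increase: 1.8802395 × 1.355 = 2.5477245225.
Overall factor 2.5477245225, i.e. 154.77%.

154.77%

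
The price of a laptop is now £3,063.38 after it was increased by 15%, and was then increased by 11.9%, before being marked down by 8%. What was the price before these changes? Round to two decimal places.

Undoing the 8% decrease: £3,063.38 ÷ 0.92 ≈ £3329.76087.
Undoing the 11.9% increase: £3329.76087 ÷ 1.119 ≈ £2975.657614.
Undoing the 15% increase: £2975.657614 ÷ 1.15 ≈ £2,587.53.

£2,587.53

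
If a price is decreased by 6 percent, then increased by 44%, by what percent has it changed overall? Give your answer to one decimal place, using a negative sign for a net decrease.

The combined multiplier is 0.94 × 1.44 = 1.3536.
That corresponds to an increase of 35.4%.

35.4%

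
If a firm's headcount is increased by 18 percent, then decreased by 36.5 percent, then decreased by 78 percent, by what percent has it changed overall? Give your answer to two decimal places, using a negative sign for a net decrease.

An 18% increase multiplies by 1.18.
Then a 36.5% decrease: 1.18 × 0.635 = 0.7493.
Then a 78% decrease: 0.7493 × 0.22 = 0.164846.
Overall factor 0.164846, i.e. -83.52%.

-83.52%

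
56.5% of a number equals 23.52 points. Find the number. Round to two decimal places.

41.63 points

23.52 points ÷ 0.565 ≈ 41.63 points.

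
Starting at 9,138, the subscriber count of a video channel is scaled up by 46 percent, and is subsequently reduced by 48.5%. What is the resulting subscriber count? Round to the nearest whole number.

Each change multiplies by a factor: 1.46 × 0.515 = 0.7519.
9,138 × 0.7519 = 6870.8622 ≈ 6,871.

6,871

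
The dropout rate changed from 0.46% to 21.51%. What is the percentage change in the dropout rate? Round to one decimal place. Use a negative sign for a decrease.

The change is 21.51 − 0.46 = 21.05 percentage points.
Relative to the original 0.46%, that is 21.05 ÷ 0.46 ≈ 4576.1%.

4576.1%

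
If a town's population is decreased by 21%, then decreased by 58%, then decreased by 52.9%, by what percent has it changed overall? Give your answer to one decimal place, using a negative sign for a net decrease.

A 21% decrease multiplies by 0.79.
Then a 58% decrease: 0.79 × 0.42 = 0.3318.
Then a 52.9% decrease: 0.3318 × 0.471 = 0.1562778.
Overall factor 0.1562778, i.e. -84.4%.

-84.4%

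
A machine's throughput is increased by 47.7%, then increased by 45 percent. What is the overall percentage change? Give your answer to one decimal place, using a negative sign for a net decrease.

114.2%

A 47.7% increase multiplies by 1.477.
Then a 45% increase: 1.477 × 1.45 = 2.14165.
Overall factor 2.14165, i.e. 114.2%.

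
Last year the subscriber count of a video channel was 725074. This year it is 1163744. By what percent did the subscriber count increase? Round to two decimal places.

Change: 1163744 − 725074 = 438670.
Relative to the original: 438670 ÷ 725074 ≈ 60.50%.
So the subscriber count increased by 60.50%.

60.50%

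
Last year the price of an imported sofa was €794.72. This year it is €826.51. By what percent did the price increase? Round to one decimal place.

4.0%

Change: €826.51 − €794.72 = €31.79.
Relative to the original: €31.79 ÷ €794.72 ≈ 4.0%.
So the price increased by 4.0%.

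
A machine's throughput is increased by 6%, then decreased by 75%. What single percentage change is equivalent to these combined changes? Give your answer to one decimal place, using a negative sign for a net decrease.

-73.5%

The combined multiplier is 1.06 × 0.25 = 0.265.
That corresponds to a decrease of 73.5%.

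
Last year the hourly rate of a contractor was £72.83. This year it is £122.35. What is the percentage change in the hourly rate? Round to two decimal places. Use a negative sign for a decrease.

Change: £122.35 − £72.83 = £49.52.
Relative to the original: £49.52 ÷ £72.83 ≈ 67.99%.

67.99%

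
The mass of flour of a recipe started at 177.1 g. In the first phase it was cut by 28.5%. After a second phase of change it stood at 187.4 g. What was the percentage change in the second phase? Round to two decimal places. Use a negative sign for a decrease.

After the first phase: 177.1 × 0.715 = 126.6265.
Second-phase multiplier: 187.4 ÷ 126.6265 ≈ 1.479943.
That is a change of 47.99%.

47.99%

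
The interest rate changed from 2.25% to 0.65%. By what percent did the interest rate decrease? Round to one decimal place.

71.1%

The change is 0.65 − 2.25 = -1.60 percentage points.
Relative to the original 2.25%, that is -1.60 ÷ 2.25 ≈ -71.1%.
So the interest rate fell by 71.1%.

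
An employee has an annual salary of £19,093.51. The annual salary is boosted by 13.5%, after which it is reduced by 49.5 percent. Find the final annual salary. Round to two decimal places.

Each change multiplies by a factor: 1.135 × 0.505 = 0.573175.
£19,093.51 × 0.573175 = £10943.92259425 ≈ £10,943.92.

£10,943.92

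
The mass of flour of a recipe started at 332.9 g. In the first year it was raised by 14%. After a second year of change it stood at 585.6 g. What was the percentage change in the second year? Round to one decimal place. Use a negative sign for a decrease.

After the first year: 332.9 × 1.14 = 379.506.
Second-year multiplier: 585.6 ÷ 379.506 ≈ 1.54306.
That is a change of 54.3%.

54.3%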